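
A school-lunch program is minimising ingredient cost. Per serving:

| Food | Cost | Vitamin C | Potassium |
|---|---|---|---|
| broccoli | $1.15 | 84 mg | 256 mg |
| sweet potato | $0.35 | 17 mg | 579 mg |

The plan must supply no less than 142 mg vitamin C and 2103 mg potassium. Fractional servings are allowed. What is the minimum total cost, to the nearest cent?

$2.32

broccoli only: max(142/84, 2103/256) = 8.215 servings → $9.45.
sweet potato only: max(142/17, 2103/579) = 8.353 servings → $2.92.
broccoli + sweet potato with both tight: 1.049 servings and 3.168 servings → $2.32.
So the least-cost plan costs $2.32.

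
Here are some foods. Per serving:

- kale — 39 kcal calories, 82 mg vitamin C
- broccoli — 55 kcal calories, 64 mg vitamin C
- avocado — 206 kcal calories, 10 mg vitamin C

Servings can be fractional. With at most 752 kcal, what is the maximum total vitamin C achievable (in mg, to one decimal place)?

Vitamin C per kcal: kale 2.103, broccoli 1.164, avocado 0.04854.
With no serving limits, spend the whole calories allowance on kale: 752 kcal / 39 kcal × 82 mg = 1581.1 mg.

1581.1 mg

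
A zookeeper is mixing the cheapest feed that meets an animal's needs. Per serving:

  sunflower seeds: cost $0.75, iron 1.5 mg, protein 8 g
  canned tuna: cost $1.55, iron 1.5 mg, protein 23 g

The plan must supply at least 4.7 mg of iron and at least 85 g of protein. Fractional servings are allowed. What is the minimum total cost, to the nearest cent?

The cheapest plan sits at a corner of the feasible region — with two constraints it uses at most two foods.
sunflower seeds only: max(4.7/1.5, 85/8) = 10.62 servings → $7.97.
canned tuna only: max(4.7/1.5, 85/23) = 3.696 servings → $5.73.
sunflower seeds + canned tuna with both targets exact would need a negative amount; discard.
So the least-cost plan costs $5.73.

$5.73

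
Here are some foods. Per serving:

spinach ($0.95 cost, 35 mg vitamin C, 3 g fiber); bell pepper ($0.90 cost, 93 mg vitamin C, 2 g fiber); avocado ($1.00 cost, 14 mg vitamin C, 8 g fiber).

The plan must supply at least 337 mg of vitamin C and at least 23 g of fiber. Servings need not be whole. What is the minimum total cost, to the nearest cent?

$5.03

At the optimum either one food covers both requirements or two foods hit both targets exactly; no other combination can be cheaper.
spinach only: max(337/35, 23/3) = 9.629 servings → $9.15.
bell pepper only: max(337/93, 23/2) = 11.5 servings → $10.35.
avocado only: max(337/14, 23/8) = 24.07 servings → $24.07.
spinach + bell pepper with both tight: 7.01 servings and 0.9856 servings → $7.55.
spinach + avocado: the both-tight solution has a negative serving — not a feasible corner.
bell pepper + avocado with both tight: 3.316 servings and 2.046 servings → $5.03.
The minimum over all feasible corners is $5.03.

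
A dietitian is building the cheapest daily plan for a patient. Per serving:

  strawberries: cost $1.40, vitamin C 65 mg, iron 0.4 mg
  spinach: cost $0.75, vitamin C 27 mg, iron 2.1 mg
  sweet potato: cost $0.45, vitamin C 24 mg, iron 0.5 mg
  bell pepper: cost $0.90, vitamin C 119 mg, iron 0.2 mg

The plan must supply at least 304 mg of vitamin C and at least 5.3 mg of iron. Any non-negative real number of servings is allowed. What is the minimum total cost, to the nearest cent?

At the optimum either one food covers both requirements or two foods hit both targets exactly; no other combination can be cheaper.
strawberries only: max(304/65, 5.3/0.4) = 13.25 servings → $18.55.
spinach only: max(304/27, 5.3/2.1) = 11.26 servings → $8.44.
sweet potato only: max(304/24, 5.3/0.5) = 12.67 servings → $5.70.
bell pepper only: max(304/119, 5.3/0.2) = 26.5 servings → $23.85.
strawberries + spinach with both tight: 3.94 servings and 1.773 servings → $6.85.
strawberries + sweet potato with both tight: 1.083 servings and 9.734 servings → $5.90.
strawberries + bell pepper with both targets exact would need a negative amount; discard.
spinach + sweet potato: the both-tight solution has a negative serving — not a feasible corner.
spinach + bell pepper with both tight: 2.331 servings and 2.026 servings → $3.57.
sweet potato + bell pepper with both tight: 10.42 servings and 0.4534 servings → $5.10.
So the least-cost plan costs $3.57.

$3.57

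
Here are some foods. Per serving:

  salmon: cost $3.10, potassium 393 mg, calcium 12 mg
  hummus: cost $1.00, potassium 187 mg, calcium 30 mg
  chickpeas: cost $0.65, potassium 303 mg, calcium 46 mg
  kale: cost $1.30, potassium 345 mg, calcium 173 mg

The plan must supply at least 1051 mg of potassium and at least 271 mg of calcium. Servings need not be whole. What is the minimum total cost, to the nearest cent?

With two linear requirements the optimum uses one or two foods; enumerate the corners.
salmon only: max(1051/393, 271/12) = 22.58 servings → $70.01.
hummus only: max(1051/187, 271/30) = 9.033 servings → $9.03.
chickpeas only: max(1051/303, 271/46) = 5.891 servings → $3.83.
kale only: max(1051/345, 271/173) = 3.046 servings → $3.96.
salmon + hummus: intersection lies outside the first quadrant.
salmon + chickpeas with both targets exact would need a negative amount; discard.
salmon + kale with both tight: 1.383 servings and 1.471 servings → $6.20.
hummus + chickpeas: intersection lies outside the first quadrant.
hummus + kale with both tight: 4.015 servings and 0.8703 servings → $5.15.
chickpeas + kale with both tight: 2.417 servings and 0.9239 servings → $2.77.
Cheapest feasible corner: $2.77.

$2.77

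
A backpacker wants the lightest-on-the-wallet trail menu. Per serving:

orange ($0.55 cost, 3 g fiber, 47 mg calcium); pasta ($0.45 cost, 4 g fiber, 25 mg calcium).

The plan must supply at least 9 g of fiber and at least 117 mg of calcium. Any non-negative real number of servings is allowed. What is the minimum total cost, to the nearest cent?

$1.47

The cheapest plan sits at a corner of the feasible region — with two constraints it uses at most two foods.
orange only: max(9/3, 117/47) = 3 servings → $1.65.
pasta only: max(9/4, 117/25) = 4.68 servings → $2.11.
orange + pasta with both tight: 2.15 servings and 0.6372 servings → $1.47.
The minimum over all feasible corners is $1.47.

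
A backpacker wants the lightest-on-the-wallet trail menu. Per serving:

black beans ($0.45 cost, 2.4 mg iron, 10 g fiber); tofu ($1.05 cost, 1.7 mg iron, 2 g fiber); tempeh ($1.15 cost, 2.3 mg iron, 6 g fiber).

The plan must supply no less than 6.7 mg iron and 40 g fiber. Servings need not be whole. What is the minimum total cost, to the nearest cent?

black beans only: max(6.7/2.4, 40/10) = 4 servings → $1.80.
tofu only: max(6.7/1.7, 40/2) = 20 servings → $21.00.
tempeh only: max(6.7/2.3, 40/6) = 6.667 servings → $7.67.
black beans + tofu with both targets exact would need a negative amount; discard.
black beans + tempeh: the both-tight solution has a negative serving — not a feasible corner.
tofu + tempeh: the both-tight solution has a negative serving — not a feasible corner.
Cheapest feasible corner: $1.80.

$1.80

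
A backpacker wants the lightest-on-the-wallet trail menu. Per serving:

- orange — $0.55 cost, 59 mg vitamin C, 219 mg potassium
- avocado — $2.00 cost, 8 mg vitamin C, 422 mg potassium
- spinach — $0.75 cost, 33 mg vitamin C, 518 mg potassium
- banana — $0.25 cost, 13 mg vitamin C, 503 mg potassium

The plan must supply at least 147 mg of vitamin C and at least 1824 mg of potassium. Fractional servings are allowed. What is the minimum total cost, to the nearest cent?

$1.73

An LP optimum is at a vertex; with two nutrient constraints at most two foods are used. Check each candidate.
orange only: max(147/59, 1824/219) = 8.329 servings → $4.58.
avocado only: max(147/8, 1824/422) = 18.38 servings → $36.75.
spinach only: max(147/33, 1824/518) = 4.455 servings → $3.34.
banana only: max(147/13, 1824/503) = 11.31 servings → $2.83.
orange + avocado with both tight: 2.05 servings and 3.259 servings → $7.64.
orange + spinach with both tight: 0.6837 servings and 3.232 servings → $2.80.
orange + banana with both tight: 1.872 servings and 2.811 servings → $1.73.
avocado + spinach with both targets exact would need a negative amount; discard.
avocado + banana with both targets exact would need a negative amount; discard.
spinach + banana: the both-tight solution has a negative serving — not a feasible corner.
So the least-cost plan costs $1.73.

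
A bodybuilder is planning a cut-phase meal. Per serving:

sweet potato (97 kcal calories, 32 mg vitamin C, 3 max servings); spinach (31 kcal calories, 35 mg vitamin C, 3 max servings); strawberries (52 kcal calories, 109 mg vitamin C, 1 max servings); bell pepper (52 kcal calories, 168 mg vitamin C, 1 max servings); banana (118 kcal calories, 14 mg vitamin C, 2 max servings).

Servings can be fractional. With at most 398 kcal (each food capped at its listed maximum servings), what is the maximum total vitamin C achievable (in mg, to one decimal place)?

448.3 mg

Vitamin C per kcal: bell pepper 3.231, strawberries 2.096, spinach 1.129, sweet potato 0.3299, banana 0.1186.
Take 1 serving of bell pepper: uses 52 kcal, +168.0 mg vitamin C (running total 168.0 mg).
Take 1 serving of strawberries: uses 52 kcal, +109.0 mg vitamin C (running total 277.0 mg).
Take 3 servings of spinach: uses 93 kcal, +105.0 mg vitamin C (running total 382.0 mg).
Take 2.072 servings of sweet potato: uses 201 kcal, +66.3 mg vitamin C (running total 448.3 mg).
Filling greedily by vitamin C-per-kcal is optimal for one linear limit, giving 448.3 mg.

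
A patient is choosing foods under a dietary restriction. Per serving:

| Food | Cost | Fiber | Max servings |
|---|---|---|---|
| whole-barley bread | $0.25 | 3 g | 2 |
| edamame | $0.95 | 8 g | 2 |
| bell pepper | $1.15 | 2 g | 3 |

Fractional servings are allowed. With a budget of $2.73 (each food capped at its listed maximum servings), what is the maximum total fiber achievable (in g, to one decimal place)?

Fiber per dollar: whole-barley bread 12, edamame 8.421, bell pepper 1.739.
Take 2 servings of whole-barley bread: spends $0.50, +6.0 g fiber (running total 6.0 g).
Take 2 servings of edamame: spends $1.90, +16.0 g fiber (running total 22.0 g).
Take 0.287 servings of bell pepper: spends $0.33, +0.6 g fiber (running total 22.6 g).
Filling greedily by fiber-per-dollar is optimal for one linear limit, giving 22.6 g.

22.6 g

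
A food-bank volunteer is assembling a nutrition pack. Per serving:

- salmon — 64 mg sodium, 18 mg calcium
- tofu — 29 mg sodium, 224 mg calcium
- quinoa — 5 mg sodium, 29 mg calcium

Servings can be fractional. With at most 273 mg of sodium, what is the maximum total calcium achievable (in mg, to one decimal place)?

2108.7 mg

Calcium per mg sodium: tofu 7.724, quinoa 5.8, salmon 0.2812.
With no serving limits, spend the whole sodium allowance on tofu: 273 mg / 29 mg × 224 mg = 2108.7 mg.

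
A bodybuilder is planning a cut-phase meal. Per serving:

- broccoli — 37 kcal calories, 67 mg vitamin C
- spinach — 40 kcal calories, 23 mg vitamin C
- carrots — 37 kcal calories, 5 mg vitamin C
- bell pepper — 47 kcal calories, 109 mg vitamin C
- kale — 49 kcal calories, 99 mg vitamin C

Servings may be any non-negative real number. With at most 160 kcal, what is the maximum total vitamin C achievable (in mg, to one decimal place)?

371.1 mg

Vitamin C per kcal: bell pepper 2.319, kale 2.02, broccoli 1.811, spinach 0.575, carrots 0.1351.
With no serving limits, spend the whole calories allowance on bell pepper: 160 kcal / 47 kcal × 109 mg = 371.1 mg.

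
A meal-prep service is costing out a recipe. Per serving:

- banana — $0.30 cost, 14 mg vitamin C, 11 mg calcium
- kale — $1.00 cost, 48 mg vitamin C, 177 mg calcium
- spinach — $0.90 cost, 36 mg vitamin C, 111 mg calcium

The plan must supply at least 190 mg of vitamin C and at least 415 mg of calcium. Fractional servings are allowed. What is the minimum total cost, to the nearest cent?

$3.96

Compare the cost at each extreme point of the feasible region.
banana only: max(190/14, 415/11) = 37.73 servings → $11.32.
kale only: max(190/48, 415/177) = 3.958 servings → $3.96.
spinach only: max(190/36, 415/111) = 5.278 servings → $4.75.
banana + kale with both tight: 7.031 servings and 1.908 servings → $4.02.
banana + spinach with both tight: 5.311 servings and 3.212 servings → $4.48.
kale + spinach with both targets exact would need a negative amount; discard.
Cheapest feasible corner: $3.96.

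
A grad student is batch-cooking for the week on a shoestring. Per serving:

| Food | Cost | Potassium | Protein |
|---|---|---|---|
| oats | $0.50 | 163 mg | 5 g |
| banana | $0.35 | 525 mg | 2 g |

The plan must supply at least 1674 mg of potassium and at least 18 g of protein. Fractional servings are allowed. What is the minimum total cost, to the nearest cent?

$2.15

This is a tiny linear program; its minimum lies at a vertex of the feasible set. List the vertices and price them.
oats only: max(1674/163, 18/5) = 10.27 servings → $5.13.
banana only: max(1674/525, 18/2) = 9 servings → $3.15.
oats + banana with both tight: 2.654 servings and 2.365 servings → $2.15.
So the least-cost plan costs $2.15.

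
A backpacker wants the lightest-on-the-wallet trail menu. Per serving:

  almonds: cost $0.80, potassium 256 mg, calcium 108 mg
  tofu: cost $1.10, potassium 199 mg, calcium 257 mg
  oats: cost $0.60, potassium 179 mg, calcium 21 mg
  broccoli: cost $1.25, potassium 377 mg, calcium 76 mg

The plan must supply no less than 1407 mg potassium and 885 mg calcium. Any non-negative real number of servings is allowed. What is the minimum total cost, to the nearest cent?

$5.20

This is a tiny linear program; its minimum lies at a vertex of the feasible set. List the vertices and price them.
almonds only: max(1407/256, 885/108) = 8.194 servings → $6.56.
tofu only: max(1407/199, 885/257) = 7.07 servings → $7.78.
oats only: max(1407/179, 885/21) = 42.14 servings → $25.29.
broccoli only: max(1407/377, 885/76) = 11.64 servings → $14.56.
almonds + tofu with both tight: 4.187 servings and 1.684 servings → $5.20.
almonds + oats with both targets exact would need a negative amount; discard.
almonds + broccoli: the both-tight solution has a negative serving — not a feasible corner.
tofu + oats with both tight: 3.081 servings and 4.435 servings → $6.05.
tofu + broccoli with both tight: 2.773 servings and 2.269 servings → $5.89.
oats + broccoli: intersection lies outside the first quadrant.
Cheapest feasible corner: $5.20.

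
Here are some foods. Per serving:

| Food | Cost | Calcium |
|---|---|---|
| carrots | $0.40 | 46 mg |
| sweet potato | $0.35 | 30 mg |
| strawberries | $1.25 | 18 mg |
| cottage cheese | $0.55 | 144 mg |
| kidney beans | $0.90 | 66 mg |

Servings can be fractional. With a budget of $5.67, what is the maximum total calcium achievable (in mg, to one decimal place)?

1484.5 mg

Calcium per dollar: cottage cheese 261.8, carrots 115, sweet potato 85.71, kidney beans 73.33, strawberries 14.4.
With no serving limits, spend the whole cost allowance on cottage cheese: $5.67 / $0.55 × 144 mg = 1484.5 mg.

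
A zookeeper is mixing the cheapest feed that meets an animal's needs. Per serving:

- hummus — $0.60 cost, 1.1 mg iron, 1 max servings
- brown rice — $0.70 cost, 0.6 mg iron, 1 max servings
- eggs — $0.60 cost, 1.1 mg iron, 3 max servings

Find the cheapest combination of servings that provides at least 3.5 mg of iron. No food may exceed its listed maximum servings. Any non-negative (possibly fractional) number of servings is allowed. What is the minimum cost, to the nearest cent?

Cost per mg of iron: hummus $0.5455, eggs $0.5455, brown rice $1.1667.
Take 1 serving of hummus: +1.1 mg iron for $0.60 (total $0.60, still need 2.4 mg).
Take 2.182 servings of eggs: +2.4 mg iron for $1.31 (total $1.91, still need 0.0 mg).
Filling from the cheapest source first is optimal under one linear minimum: $1.91.

$1.91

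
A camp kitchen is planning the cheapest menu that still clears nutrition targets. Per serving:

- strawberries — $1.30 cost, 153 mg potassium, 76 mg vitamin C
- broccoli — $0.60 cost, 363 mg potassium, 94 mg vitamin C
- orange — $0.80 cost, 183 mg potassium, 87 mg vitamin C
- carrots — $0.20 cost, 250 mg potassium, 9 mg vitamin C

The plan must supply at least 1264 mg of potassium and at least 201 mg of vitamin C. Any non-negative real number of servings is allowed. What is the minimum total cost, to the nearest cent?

This is a tiny linear program; its minimum lies at a vertex of the feasible set. List the vertices and price them.
strawberries only: max(1264/153, 201/76) = 8.261 servings → $10.74.
broccoli only: max(1264/363, 201/94) = 3.482 servings → $2.09.
orange only: max(1264/183, 201/87) = 6.907 servings → $5.53.
carrots only: max(1264/250, 201/9) = 22.33 servings → $4.47.
strawberries + broccoli with both targets exact would need a negative amount; discard.
strawberries + orange with both targets exact would need a negative amount; discard.
strawberries + carrots with both tight: 2.206 servings and 3.706 servings → $3.61.
broccoli + orange: the both-tight solution has a negative serving — not a feasible corner.
broccoli + carrots with both tight: 1.921 servings and 2.266 servings → $1.61.
orange + carrots with both tight: 1.934 servings and 3.641 servings → $2.28.
So the least-cost plan costs $1.61.

$1.61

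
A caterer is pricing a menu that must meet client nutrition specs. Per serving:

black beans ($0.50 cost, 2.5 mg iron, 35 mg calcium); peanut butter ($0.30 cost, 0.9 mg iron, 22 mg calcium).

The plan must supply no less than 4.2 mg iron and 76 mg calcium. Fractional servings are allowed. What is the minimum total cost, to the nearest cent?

$1.06

Two binding constraints pin down two serving amounts, so the optimal mix uses at most two foods. The candidates are each food alone (scaled to the tighter of iron/calcium) and each pair with both constraints tight.
black beans only: max(4.2/2.5, 76/35) = 2.171 servings → $1.09.
peanut butter only: max(4.2/0.9, 76/22) = 4.667 servings → $1.40.
black beans + peanut butter with both tight: 1.021 servings and 1.83 servings → $1.06.
Cheapest feasible corner: $1.06.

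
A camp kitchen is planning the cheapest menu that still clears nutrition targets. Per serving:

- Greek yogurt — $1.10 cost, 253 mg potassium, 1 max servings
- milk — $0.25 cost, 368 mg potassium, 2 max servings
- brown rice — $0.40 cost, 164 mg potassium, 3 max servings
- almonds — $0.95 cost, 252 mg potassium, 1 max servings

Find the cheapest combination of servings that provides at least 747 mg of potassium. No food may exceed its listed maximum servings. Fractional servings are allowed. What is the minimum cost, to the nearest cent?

Cost per mg of potassium: milk $0.0007, brown rice $0.0024, almonds $0.0038, Greek yogurt $0.0043.
Take 2 servings of milk: +736.0 mg potassium for $0.50 (total $0.50, still need 11.0 mg).
Take 0.06707 servings of brown rice: +11.0 mg potassium for $0.03 (total $0.53, still need 0.0 mg).
Greedy by cheapest-per-mg is optimal for a single linear constraint, so the minimum cost is $0.53.

$0.53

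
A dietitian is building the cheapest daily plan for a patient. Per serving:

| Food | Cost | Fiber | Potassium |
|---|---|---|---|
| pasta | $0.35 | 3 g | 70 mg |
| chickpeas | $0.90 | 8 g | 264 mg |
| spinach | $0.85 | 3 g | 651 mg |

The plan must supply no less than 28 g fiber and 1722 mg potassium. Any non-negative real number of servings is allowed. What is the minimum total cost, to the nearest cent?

This is a tiny linear program; its minimum lies at a vertex of the feasible set. List the vertices and price them.
pasta only: max(28/3, 1722/70) = 24.6 servings → $8.61.
chickpeas only: max(28/8, 1722/264) = 6.523 servings → $5.87.
spinach only: max(28/3, 1722/651) = 9.333 servings → $7.93.
pasta + chickpeas with both targets exact would need a negative amount; discard.
pasta + spinach with both tight: 7.494 servings and 1.839 servings → $4.19.
chickpeas + spinach with both tight: 2.958 servings and 1.446 servings → $3.89.
So the least-cost plan costs $3.89.

$3.89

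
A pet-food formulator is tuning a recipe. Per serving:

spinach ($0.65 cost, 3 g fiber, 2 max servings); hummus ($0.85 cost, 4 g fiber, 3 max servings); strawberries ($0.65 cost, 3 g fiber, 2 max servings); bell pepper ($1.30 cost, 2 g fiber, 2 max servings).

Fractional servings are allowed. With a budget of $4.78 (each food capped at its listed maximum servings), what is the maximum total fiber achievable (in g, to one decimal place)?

22.3 g

Fiber per dollar: hummus 4.706, spinach 4.615, strawberries 4.615, bell pepper 1.538.
Take 3 servings of hummus: spends $2.55, +12.0 g fiber (running total 12.0 g).
Take 2 servings of spinach: spends $1.30, +6.0 g fiber (running total 18.0 g).
Take 1.431 servings of strawberries: spends $0.93, +4.3 g fiber (running total 22.3 g).
Greedy by best ratio exhausts the cost allowance optimally: 22.3 g.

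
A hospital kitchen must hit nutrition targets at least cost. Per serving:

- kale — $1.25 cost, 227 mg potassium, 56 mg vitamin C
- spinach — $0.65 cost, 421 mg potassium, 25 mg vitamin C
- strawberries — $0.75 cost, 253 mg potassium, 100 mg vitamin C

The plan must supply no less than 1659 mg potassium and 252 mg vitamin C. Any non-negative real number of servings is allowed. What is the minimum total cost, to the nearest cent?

$3.21

kale only: max(1659/227, 252/56) = 7.308 servings → $9.14.
spinach only: max(1659/421, 252/25) = 10.08 servings → $6.55.
strawberries only: max(1659/253, 252/100) = 6.557 servings → $4.92.
kale + spinach with both tight: 3.61 servings and 1.994 servings → $5.81.
kale + strawberries with both targets exact would need a negative amount; discard.
spinach + strawberries with both tight: 2.855 servings and 1.806 servings → $3.21.
So the least-cost plan costs $3.21.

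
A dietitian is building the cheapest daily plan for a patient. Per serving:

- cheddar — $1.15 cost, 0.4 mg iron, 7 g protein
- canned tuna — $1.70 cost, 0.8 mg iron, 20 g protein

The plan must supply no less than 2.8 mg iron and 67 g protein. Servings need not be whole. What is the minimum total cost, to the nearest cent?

$5.95

With two linear requirements the optimum uses one or two foods; enumerate the corners.
cheddar only: max(2.8/0.4, 67/7) = 9.571 servings → $11.01.
canned tuna only: max(2.8/0.8, 67/20) = 3.5 servings → $5.95.
cheddar + canned tuna with both tight: 1 serving and 3 servings → $6.25.
The minimum over all feasible corners is $5.95.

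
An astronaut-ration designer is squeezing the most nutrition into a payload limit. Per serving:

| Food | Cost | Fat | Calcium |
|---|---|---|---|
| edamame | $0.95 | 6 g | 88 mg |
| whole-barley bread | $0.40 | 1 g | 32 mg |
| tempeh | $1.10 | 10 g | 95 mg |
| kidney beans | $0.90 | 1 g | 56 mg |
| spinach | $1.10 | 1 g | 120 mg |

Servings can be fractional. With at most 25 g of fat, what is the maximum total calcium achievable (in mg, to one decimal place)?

Calcium per g fat: spinach 120, kidney beans 56, whole-barley bread 32, edamame 14.67, tempeh 9.5.
With no serving limits, spend the whole fat allowance on spinach: 25 g / 1 g × 120 mg = 3000.0 mg.

3000.0 mg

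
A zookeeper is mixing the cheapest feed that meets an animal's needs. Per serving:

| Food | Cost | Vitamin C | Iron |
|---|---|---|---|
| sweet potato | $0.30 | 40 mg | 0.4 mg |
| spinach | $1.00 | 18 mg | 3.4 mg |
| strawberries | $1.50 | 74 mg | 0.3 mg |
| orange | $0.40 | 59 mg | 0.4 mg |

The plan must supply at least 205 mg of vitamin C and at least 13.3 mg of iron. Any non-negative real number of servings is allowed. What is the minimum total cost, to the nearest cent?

sweet potato only: max(205/40, 13.3/0.4) = 33.25 servings → $9.97.
spinach only: max(205/18, 13.3/3.4) = 11.39 servings → $11.39.
strawberries only: max(205/74, 13.3/0.3) = 44.33 servings → $66.50.
orange only: max(205/59, 13.3/0.4) = 33.25 servings → $13.30.
sweet potato + spinach with both tight: 3.553 servings and 3.494 servings → $4.56.
sweet potato + strawberries: the both-tight solution has a negative serving — not a feasible corner.
sweet potato + orange: the both-tight solution has a negative serving — not a feasible corner.
spinach + strawberries with both tight: 3.748 servings and 1.859 servings → $6.54.
spinach + orange with both tight: 3.633 servings and 2.366 servings → $4.58.
strawberries + orange with both targets exact would need a negative amount; discard.
So the least-cost plan costs $4.56.

$4.56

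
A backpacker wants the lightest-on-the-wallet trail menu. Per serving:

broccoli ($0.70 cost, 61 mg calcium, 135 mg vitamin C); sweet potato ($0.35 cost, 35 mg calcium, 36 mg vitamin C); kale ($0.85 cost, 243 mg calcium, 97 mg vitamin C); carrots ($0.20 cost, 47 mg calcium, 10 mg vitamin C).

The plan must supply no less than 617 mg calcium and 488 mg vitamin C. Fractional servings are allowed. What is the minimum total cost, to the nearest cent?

$3.22

broccoli only: max(617/61, 488/135) = 10.11 servings → $7.08.
sweet potato only: max(617/35, 488/36) = 17.63 servings → $6.17.
kale only: max(617/243, 488/97) = 5.031 servings → $4.28.
carrots only: max(617/47, 488/10) = 48.8 servings → $9.76.
broccoli + sweet potato: the both-tight solution has a negative serving — not a feasible corner.
broccoli + kale with both tight: 2.184 servings and 1.991 servings → $3.22.
broccoli + carrots with both tight: 2.923 servings and 9.333 servings → $3.91.
sweet potato + kale with both tight: 10.97 servings and 0.9587 servings → $4.66.
sweet potato + carrots with both tight: 12.49 servings and 3.824 servings → $5.14.
kale + carrots: the both-tight solution has a negative serving — not a feasible corner.
Cheapest feasible corner: $3.22.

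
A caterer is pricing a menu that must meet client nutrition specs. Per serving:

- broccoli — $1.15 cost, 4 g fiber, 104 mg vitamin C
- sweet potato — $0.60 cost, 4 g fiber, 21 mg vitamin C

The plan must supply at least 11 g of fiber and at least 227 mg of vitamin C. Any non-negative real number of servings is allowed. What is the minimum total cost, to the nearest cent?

Two binding constraints pin down two serving amounts, so the optimal mix uses at most two foods. The candidates are each food alone (scaled to the tighter of fiber/vitamin C) and each pair with both constraints tight.
broccoli only: max(11/4, 227/104) = 2.75 servings → $3.16.
sweet potato only: max(11/4, 227/21) = 10.81 servings → $6.49.
broccoli + sweet potato with both tight: 2.039 servings and 0.7108 servings → $2.77.
The minimum over all feasible corners is $2.77.

$2.77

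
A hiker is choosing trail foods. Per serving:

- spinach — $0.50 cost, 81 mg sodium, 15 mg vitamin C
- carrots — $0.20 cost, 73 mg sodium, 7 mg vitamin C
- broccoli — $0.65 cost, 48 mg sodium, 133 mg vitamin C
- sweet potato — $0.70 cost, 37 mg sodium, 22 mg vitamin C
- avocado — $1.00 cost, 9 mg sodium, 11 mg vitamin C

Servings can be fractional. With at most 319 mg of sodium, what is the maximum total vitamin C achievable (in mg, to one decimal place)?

Vitamin C per mg sodium: broccoli 2.771, avocado 1.222, sweet potato 0.5946, spinach 0.1852, carrots 0.09589.
With no serving limits, spend the whole sodium allowance on broccoli: 319 mg / 48 mg × 133 mg = 883.9 mg.

883.9 mg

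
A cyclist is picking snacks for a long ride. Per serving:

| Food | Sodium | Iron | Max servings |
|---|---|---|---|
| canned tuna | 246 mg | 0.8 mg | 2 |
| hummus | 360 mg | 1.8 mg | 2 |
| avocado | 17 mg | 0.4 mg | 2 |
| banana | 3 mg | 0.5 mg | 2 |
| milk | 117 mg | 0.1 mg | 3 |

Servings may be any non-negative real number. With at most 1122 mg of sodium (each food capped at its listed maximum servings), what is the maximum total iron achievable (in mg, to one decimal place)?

Iron per mg sodium: banana 0.1667, avocado 0.02353, hummus 0.005, canned tuna 0.003252, milk 0.0008547.
Take 2 servings of banana: uses 6 mg sodium, +1.0 mg iron (running total 1.0 mg).
Take 2 servings of avocado: uses 34 mg sodium, +0.8 mg iron (running total 1.8 mg).
Take 2 servings of hummus: uses 720 mg sodium, +3.6 mg iron (running total 5.4 mg).
Take 1.472 servings of canned tuna: uses 362 mg sodium, +1.2 mg iron (running total 6.6 mg).
Filling greedily by iron-per-mg sodium is optimal for one linear limit, giving 6.6 mg.

6.6 mg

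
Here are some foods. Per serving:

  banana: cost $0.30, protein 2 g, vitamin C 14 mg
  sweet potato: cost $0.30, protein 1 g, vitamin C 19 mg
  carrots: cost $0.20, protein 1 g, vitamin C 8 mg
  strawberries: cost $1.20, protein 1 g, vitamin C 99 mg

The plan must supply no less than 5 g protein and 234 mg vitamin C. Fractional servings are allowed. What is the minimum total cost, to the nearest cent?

Two binding constraints pin down two serving amounts, so the optimal mix uses at most two foods. The candidates are each food alone (scaled to the tighter of protein/vitamin C) and each pair with both constraints tight.
banana only: max(5/2, 234/14) = 16.71 servings → $5.01.
sweet potato only: max(5/1, 234/19) = 12.32 servings → $3.69.
carrots only: max(5/1, 234/8) = 29.25 servings → $5.85.
strawberries only: max(5/1, 234/99) = 5 servings → $6.00.
banana + sweet potato: intersection lies outside the first quadrant.
banana + carrots: intersection lies outside the first quadrant.
banana + strawberries with both tight: 1.418 servings and 2.163 servings → $3.02.
sweet potato + carrots: intersection lies outside the first quadrant.
sweet potato + strawberries with both tight: 3.263 servings and 1.738 servings → $3.06.
carrots + strawberries with both tight: 2.868 servings and 2.132 servings → $3.13.
Cheapest feasible corner: $3.02.

$3.02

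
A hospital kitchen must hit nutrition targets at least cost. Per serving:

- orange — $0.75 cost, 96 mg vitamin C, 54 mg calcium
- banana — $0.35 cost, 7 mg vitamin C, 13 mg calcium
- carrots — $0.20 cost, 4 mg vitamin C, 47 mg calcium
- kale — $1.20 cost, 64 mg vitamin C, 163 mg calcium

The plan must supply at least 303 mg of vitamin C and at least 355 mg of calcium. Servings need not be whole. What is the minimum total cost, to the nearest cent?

$3.06

orange only: max(303/96, 355/54) = 6.574 servings → $4.93.
banana only: max(303/7, 355/13) = 43.29 servings → $15.15.
carrots only: max(303/4, 355/47) = 75.75 servings → $15.15.
kale only: max(303/64, 355/163) = 4.734 servings → $5.68.
orange + banana with both tight: 1.671 servings and 20.37 servings → $8.38.
orange + carrots with both tight: 2.984 servings and 4.124 servings → $3.06.
orange + kale with both tight: 2.187 servings and 1.453 servings → $3.38.
banana + carrots: the both-tight solution has a negative serving — not a feasible corner.
banana + kale with both targets exact would need a negative amount; discard.
carrots + kale: the both-tight solution has a negative serving — not a feasible corner.
Cheapest feasible corner: $3.06.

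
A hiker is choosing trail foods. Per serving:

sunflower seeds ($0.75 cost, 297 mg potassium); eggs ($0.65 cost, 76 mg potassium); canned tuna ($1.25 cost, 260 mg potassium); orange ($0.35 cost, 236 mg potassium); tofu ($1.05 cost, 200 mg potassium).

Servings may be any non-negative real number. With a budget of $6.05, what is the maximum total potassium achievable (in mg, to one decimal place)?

Potassium per dollar: orange 674.3, sunflower seeds 396, canned tuna 208, tofu 190.5, eggs 116.9.
With no serving limits, spend the whole cost allowance on orange: $6.05 / $0.35 × 236 mg = 4079.4 mg.

4079.4 mg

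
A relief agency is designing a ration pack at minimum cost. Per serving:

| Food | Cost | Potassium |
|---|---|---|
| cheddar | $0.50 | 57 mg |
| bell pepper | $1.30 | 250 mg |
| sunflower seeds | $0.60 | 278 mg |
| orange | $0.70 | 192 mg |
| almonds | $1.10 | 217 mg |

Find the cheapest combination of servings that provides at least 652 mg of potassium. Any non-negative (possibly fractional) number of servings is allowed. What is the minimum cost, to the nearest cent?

Cost per mg of potassium: sunflower seeds $0.0022, orange $0.0036, almonds $0.0051, bell pepper $0.0052, cheddar $0.0088.
With no serving limits, use only sunflower seeds: 652 mg / 278 mg = 2.345 servings × $0.60 = $1.41.

$1.41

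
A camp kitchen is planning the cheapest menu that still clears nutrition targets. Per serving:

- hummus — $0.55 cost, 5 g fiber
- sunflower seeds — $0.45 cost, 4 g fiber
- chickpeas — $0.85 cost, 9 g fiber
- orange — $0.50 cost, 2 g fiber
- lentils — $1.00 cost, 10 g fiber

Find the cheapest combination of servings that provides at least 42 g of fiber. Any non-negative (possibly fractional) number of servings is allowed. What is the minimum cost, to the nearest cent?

Cost per g of fiber: chickpeas $0.0944, lentils $0.1000, hummus $0.1100, sunflower seeds $0.1125, orange $0.2500.
With no serving limits, use only chickpeas: 42 g / 9 g = 4.667 servings × $0.85 = $3.97.

$3.97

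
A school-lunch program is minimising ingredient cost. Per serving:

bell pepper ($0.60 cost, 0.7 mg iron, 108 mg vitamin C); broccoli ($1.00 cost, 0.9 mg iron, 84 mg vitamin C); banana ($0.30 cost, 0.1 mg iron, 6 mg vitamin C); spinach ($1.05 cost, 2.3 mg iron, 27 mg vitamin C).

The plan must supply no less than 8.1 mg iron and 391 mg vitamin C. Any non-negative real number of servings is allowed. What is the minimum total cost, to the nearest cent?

$4.53

Minimising a linear cost over {iron ≥ 8.1, vitamin C ≥ 391, servings ≥ 0} — the optimum is at a vertex, using one or two foods.
bell pepper only: max(8.1/0.7, 391/108) = 11.57 servings → $6.94.
broccoli only: max(8.1/0.9, 391/84) = 9 servings → $9.00.
banana only: max(8.1/0.1, 391/6) = 81 servings → $24.30.
spinach only: max(8.1/2.3, 391/27) = 14.48 servings → $15.21.
bell pepper + broccoli with both targets exact would need a negative amount; discard.
bell pepper + banana: intersection lies outside the first quadrant.
bell pepper + spinach with both tight: 2.966 servings and 2.619 servings → $4.53.
broccoli + banana: intersection lies outside the first quadrant.
broccoli + spinach with both tight: 4.03 servings and 1.945 servings → $6.07.
banana + spinach with both tight: 61.32 servings and 0.8559 servings → $19.29.
The minimum over all feasible corners is $4.53.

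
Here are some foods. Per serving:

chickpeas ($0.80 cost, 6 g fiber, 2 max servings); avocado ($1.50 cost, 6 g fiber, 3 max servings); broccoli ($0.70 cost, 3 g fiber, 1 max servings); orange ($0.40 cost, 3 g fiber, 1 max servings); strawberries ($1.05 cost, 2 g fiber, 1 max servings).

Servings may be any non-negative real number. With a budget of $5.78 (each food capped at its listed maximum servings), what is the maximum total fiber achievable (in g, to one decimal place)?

Fiber per dollar: chickpeas 7.5, orange 7.5, broccoli 4.286, avocado 4, strawberries 1.905.
Take 2 servings of chickpeas: spends $1.60, +12.0 g fiber (running total 12.0 g).
Take 1 serving of orange: spends $0.40, +3.0 g fiber (running total 15.0 g).
Take 1 serving of broccoli: spends $0.70, +3.0 g fiber (running total 18.0 g).
Take 2.053 servings of avocado: spends $3.08, +12.3 g fiber (running total 30.3 g).
Greedy by best ratio exhausts the cost allowance optimally: 30.3 g.

30.3 g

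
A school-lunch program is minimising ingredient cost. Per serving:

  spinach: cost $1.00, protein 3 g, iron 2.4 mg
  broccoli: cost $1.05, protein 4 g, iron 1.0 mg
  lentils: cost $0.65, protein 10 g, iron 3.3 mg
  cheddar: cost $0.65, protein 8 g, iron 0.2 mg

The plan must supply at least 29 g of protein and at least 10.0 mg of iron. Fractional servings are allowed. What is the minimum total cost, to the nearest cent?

For a min-cost LP with two ≥-constraints, a basic feasible solution has at most two positive variables.
spinach only: max(29/3, 10.0/2.4) = 9.667 servings → $9.67.
broccoli only: max(29/4, 10.0/1.0) = 10 servings → $10.50.
lentils only: max(29/10, 10.0/3.3) = 3.03 servings → $1.97.
cheddar only: max(29/8, 10.0/0.2) = 50 servings → $32.50.
spinach + broccoli with both tight: 1.667 servings and 6 servings → $7.97.
spinach + lentils with both tight: 0.305 servings and 2.809 servings → $2.13.
spinach + cheddar with both tight: 3.989 servings and 2.129 servings → $5.37.
broccoli + lentils: the both-tight solution has a negative serving — not a feasible corner.
broccoli + cheddar: intersection lies outside the first quadrant.
lentils + cheddar with both targets exact would need a negative amount; discard.
The minimum over all feasible corners is $1.97.

$1.97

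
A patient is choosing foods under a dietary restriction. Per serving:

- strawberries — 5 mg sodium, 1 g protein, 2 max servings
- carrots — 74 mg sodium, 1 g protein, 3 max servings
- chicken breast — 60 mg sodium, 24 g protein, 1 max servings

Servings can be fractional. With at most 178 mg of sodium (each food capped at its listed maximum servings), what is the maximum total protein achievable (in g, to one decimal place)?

Protein per mg sodium: chicken breast 0.4, strawberries 0.2, carrots 0.01351.
Take 1 serving of chicken breast: uses 60 mg sodium, +24.0 g protein (running total 24.0 g).
Take 2 servings of strawberries: uses 10 mg sodium, +2.0 g protein (running total 26.0 g).
Take 1.459 servings of carrots: uses 108 mg sodium, +1.5 g protein (running total 27.5 g).
Greedy by best ratio exhausts the sodium allowance optimally: 27.5 g.

27.5 g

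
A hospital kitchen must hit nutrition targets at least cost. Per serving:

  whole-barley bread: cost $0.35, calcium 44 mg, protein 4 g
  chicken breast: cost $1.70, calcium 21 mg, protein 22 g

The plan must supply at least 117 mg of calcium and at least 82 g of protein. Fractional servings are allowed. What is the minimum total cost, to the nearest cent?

This is a tiny linear program; its minimum lies at a vertex of the feasible set. List the vertices and price them.
whole-barley bread only: max(117/44, 82/4) = 20.5 servings → $7.17.
chicken breast only: max(117/21, 82/22) = 5.571 servings → $9.47.
whole-barley bread + chicken breast with both tight: 0.9638 servings and 3.552 servings → $6.38.
So the least-cost plan costs $6.38.

$6.38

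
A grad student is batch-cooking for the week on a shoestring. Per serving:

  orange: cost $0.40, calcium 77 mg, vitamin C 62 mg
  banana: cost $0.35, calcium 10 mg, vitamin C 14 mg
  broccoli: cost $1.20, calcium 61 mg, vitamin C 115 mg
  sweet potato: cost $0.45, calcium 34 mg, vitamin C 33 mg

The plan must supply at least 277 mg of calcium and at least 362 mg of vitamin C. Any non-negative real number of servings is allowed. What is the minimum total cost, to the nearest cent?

$2.34

Check every corner: each single food scaled to meet both minima, and each pair solved so both constraints bind.
orange only: max(277/77, 362/62) = 5.839 servings → $2.34.
banana only: max(277/10, 362/14) = 27.7 servings → $9.70.
broccoli only: max(277/61, 362/115) = 4.541 servings → $5.45.
sweet potato only: max(277/34, 362/33) = 10.97 servings → $4.94.
orange + banana with both tight: 0.5633 servings and 23.36 servings → $8.40.
orange + broccoli with both tight: 1.926 servings and 2.109 servings → $3.30.
orange + sweet potato: intersection lies outside the first quadrant.
banana + broccoli with both targets exact would need a negative amount; discard.
banana + sweet potato with both tight: 21.69 servings and 1.767 servings → $8.39.
broccoli + sweet potato with both tight: 1.669 servings and 5.152 servings → $4.32.
Cheapest feasible corner: $2.34.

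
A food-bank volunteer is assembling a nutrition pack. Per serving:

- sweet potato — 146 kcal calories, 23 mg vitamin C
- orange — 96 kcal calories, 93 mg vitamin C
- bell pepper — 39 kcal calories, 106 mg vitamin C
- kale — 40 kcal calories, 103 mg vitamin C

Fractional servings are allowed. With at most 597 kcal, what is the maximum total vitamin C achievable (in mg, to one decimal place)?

1622.6 mg

Vitamin C per kcal: bell pepper 2.718, kale 2.575, orange 0.9688, sweet potato 0.1575.
With no serving limits, spend the whole calories allowance on bell pepper: 597 kcal / 39 kcal × 106 mg = 1622.6 mg.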